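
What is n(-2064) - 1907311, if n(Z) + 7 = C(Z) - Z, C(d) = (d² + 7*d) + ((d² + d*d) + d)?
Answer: 10858522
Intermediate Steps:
C(d) = 3*d² + 8*d (C(d) = (d² + 7*d) + ((d² + d²) + d) = (d² + 7*d) + (2*d² + d) = (d² + 7*d) + (d + 2*d²) = 3*d² + 8*d)
n(Z) = -7 - Z + Z*(8 + 3*Z) (n(Z) = -7 + (Z*(8 + 3*Z) - Z) = -7 + (-Z + Z*(8 + 3*Z)) = -7 - Z + Z*(8 + 3*Z))
n(-2064) - 1907311 = (-7 - 1*(-2064) - 2064*(8 + 3*(-2064))) - 1907311 = (-7 + 2064 - 2064*(8 - 6192)) - 1907311 = (-7 + 2064 - 2064*(-6184)) - 1907311 = (-7 + 2064 + 12763776) - 1907311 = 12765833 - 1907311 = 10858522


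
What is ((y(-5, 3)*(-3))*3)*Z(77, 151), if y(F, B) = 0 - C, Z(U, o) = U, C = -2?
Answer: -1386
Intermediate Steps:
y(F, B) = 2 (y(F, B) = 0 - 1*(-2) = 0 + 2 = 2)
((y(-5, 3)*(-3))*3)*Z(77, 151) = ((2*(-3))*3)*77 = -6*3*77 = -18*77 = -1386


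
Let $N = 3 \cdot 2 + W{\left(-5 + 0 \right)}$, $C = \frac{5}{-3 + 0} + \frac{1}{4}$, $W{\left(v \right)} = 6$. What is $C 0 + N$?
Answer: $12$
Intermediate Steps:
$C = - \frac{17}{12}$ ($C = \frac{5}{-3} + \frac{1}{4} = 5 \left(- \frac{1}{3}\right) + \frac{1}{4} = - \frac{5}{3} + \frac{1}{4} = - \frac{17}{12} \approx -1.4167$)
$N = 12$ ($N = 3 \cdot 2 + 6 = 6 + 6 = 12$)
$C 0 + N = \left(- \frac{17}{12}\right) 0 + 12 = 0 + 12 = 12$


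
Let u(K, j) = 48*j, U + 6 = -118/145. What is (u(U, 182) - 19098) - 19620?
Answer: -29982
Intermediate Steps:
U = -988/145 (U = -6 - 118/145 = -988/145 ≈ -6.8138)
(u(U, 182) - 19098) - 19620 = (48*182 - 19098) - 19620 = (8736 - 19098) - 19620 = -10362 - 19620 = -29982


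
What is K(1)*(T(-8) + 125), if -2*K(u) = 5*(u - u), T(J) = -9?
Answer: 0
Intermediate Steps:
K(u) = 0 (K(u) = -5*(u - u)/2 = -5*0/2 = -½*0 = 0)
K(1)*(T(-8) + 125) = 0*(-9 + 125) = 0*116 = 0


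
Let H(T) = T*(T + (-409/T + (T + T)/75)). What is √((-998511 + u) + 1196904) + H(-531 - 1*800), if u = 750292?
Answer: 136379522/75 + √948685 ≈ 1.8194e+6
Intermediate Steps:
H(T) = T*(-409/T + 77*T/75) (H(T) = T*(T + (-409/T + (2*T)*(1/75))) = T*(T + (-409/T + 2*T/75)) = T*(-409/T + 77*T/75))
√((-998511 + u) + 1196904) + H(-531 - 1*800) = √((-998511 + 750292) + 1196904) + (-409 + 77*(-531 - 1*800)²/75) = √(-248219 + 1196904) + (-409 + 77*(-531 - 800)²/75) = √948685 + (-409 + (77/75)*(-1331)²) = √948685 + (-409 + (77/75)*1771561) = √948685 + (-409 + 136410197/75) = √948685 + 136379522/75 = 136379522/75 + √948685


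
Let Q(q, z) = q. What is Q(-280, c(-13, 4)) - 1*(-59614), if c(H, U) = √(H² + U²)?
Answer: 59334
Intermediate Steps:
Q(-280, c(-13, 4)) - 1*(-59614) = -280 - 1*(-59614) = -280 + 59614 = 59334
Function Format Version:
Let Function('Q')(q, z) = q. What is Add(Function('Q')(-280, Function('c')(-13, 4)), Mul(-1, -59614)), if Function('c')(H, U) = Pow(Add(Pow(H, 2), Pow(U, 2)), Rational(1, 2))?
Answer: 59334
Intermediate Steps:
Add(Function('Q')(-280, Function('c')(-13, 4)), Mul(-1, -59614)) = Add(-280, Mul(-1, -59614)) = Add(-280, 59614) = 59334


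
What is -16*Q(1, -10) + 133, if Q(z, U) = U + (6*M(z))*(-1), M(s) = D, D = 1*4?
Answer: 677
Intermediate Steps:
D = 4
M(s) = 4
Q(z, U) = -24 + U (Q(z, U) = U + (6*4)*(-1) = U + 24*(-1) = U - 24 = -24 + U)
-16*Q(1, -10) + 133 = -16*(-24 - 10) + 133 = -16*(-34) + 133 = 544 + 133 = 677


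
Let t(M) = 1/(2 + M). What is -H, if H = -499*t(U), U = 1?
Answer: 499/3 ≈ 166.33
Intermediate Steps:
H = -499/3 (H = -499/(2 + 1) = -499/3 ≈ -166.33)
-H = -1*(-499/3) = 499/3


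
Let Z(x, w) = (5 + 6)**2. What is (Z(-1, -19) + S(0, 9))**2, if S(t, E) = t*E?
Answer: 14641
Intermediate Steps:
S(t, E) = E*t
Z(x, w) = 121 (Z(x, w) = 11**2 = 121)
(Z(-1, -19) + S(0, 9))**2 = (121 + 9*0)**2 = (121 + 0)**2 = 121**2 = 14641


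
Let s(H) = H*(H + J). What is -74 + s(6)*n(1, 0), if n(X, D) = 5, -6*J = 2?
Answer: 96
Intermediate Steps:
J = -⅓ (J = -⅙*2 = -⅓ ≈ -0.33333)
s(H) = H*(-⅓ + H) (s(H) = H*(H - ⅓) = H*(-⅓ + H))
-74 + s(6)*n(1, 0) = -74 + (6*(-⅓ + 6))*5 = -74 + (6*(17/3))*5 = -74 + 34*5 = -74 + 170 = 96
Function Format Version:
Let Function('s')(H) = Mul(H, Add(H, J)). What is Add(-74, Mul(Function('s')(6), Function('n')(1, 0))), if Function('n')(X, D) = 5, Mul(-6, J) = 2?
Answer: 96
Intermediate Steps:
J = Rational(-1, 3) (J = Mul(Rational(-1, 6), 2) = Rational(-1, 3) ≈ -0.33333)
Function('s')(H) = Mul(H, Add(Rational(-1, 3), H)) (Function('s')(H) = Mul(H, Add(H, Rational(-1, 3))) = Mul(H, Add(Rational(-1, 3), H)))
Add(-74, Mul(Function('s')(6), Function('n')(1, 0))) = Add(-74, Mul(Mul(6, Add(Rational(-1, 3), 6)), 5)) = Add(-74, Mul(Mul(6, Rational(17, 3)), 5)) = Add(-74, Mul(34, 5)) = Add(-74, 170) = 96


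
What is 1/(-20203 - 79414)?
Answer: -1/99617 ≈ -1.0038e-5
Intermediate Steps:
1/(-20203 - 79414) = 1/(-99617) = -1/99617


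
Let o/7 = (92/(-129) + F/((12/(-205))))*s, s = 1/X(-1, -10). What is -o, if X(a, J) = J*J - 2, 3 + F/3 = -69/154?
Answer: -13985623/1112496 ≈ -12.571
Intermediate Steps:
F = -1593/154 (F = -9 + 3*(-69/154) = -9 - 207/154 = -1593/154 ≈ -10.344)
X(a, J) = -2 + J² (X(a, J) = J² - 2 = -2 + J²)
s = 1/98 (s = 1/(-2 + (-10)²) = 1/(-2 + 100) = 1/98 ≈ 0.010204)
o = 13985623/1112496 (o = 7*((92/(-129) - 1593/(154*(12/(-205))))*(1/98)) = 7*((92*(-1/129) - 1593/(154*(12*(-1/205))))*(1/98)) = 7*((-92/129 - 1593/(154*(-12/205)))*(1/98)) = 7*((-92/129 - 1593/154*(-205/12))*(1/98)) = 7*((-92/129 + 108855/616)*(1/98)) = 7*((13985623/79464)*(1/98)) = 7*(13985623/7787472) = 13985623/1112496 ≈ 12.571)
-o = -1*13985623/1112496 = -13985623/1112496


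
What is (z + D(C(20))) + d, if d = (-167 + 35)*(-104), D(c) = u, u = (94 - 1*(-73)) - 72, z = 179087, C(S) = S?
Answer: 192910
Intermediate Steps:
u = 95 (u = (94 + 73) - 72 = 167 - 72 = 95)
D(c) = 95
d = 13728 (d = -132*(-104) = 13728)
(z + D(C(20))) + d = (179087 + 95) + 13728 = 179182 + 13728 = 192910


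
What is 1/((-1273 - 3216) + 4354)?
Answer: -1/135 ≈ -0.0074074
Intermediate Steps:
1/((-1273 - 3216) + 4354) = 1/(-4489 + 4354) = 1/(-135) = -1/135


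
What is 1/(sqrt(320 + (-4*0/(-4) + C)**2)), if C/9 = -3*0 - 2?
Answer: sqrt(161)/322 ≈ 0.039406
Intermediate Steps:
C = -18 (C = 9*(-3*0 - 2) = 9*(0 - 2) = 9*(-2) = -18)
1/(sqrt(320 + (-4*0/(-4) + C)**2)) = 1/(sqrt(320 + (-4*0/(-4) - 18)**2)) = 1/(sqrt(320 + (0*(-1/4) - 18)**2)) = 1/(sqrt(320 + (0 - 18)**2)) = 1/(sqrt(320 + (-18)**2)) = 1/(sqrt(320 + 324)) = 1/(sqrt(644)) = 1/(2*sqrt(161)) = sqrt(161)/322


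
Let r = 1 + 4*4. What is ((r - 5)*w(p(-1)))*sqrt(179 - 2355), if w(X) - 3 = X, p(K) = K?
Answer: 192*I*sqrt(34) ≈ 1119.5*I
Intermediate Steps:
w(X) = 3 + X
r = 17 (r = 1 + 16 = 17)
((r - 5)*w(p(-1)))*sqrt(179 - 2355) = ((17 - 5)*(3 - 1))*sqrt(179 - 2355) = (12*2)*sqrt(-2176) = 24*(8*I*sqrt(34)) = 192*I*sqrt(34)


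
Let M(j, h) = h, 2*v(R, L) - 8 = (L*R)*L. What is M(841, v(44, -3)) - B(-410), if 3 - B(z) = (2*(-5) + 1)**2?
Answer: 280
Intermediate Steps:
v(R, L) = 4 + R*L**2/2 (v(R, L) = 4 + ((L*R)*L)/2 = 4 + (R*L**2)/2 = 4 + R*L**2/2)
B(z) = -78 (B(z) = 3 - (2*(-5) + 1)**2 = 3 - (-10 + 1)**2 = 3 - 1*(-9)**2 = 3 - 1*81 = 3 - 81 = -78)
M(841, v(44, -3)) - B(-410) = (4 + (1/2)*44*(-3)**2) - 1*(-78) = (4 + (1/2)*44*9) + 78 = (4 + 198) + 78 = 202 + 78 = 280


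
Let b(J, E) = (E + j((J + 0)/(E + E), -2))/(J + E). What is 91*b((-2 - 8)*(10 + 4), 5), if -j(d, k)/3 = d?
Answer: -4277/135 ≈ -31.681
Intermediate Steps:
j(d, k) = -3*d
b(J, E) = (E - 3*J/(2*E))/(E + J) (b(J, E) = (E - 3*(J + 0)/(E + E))/(J + E) = (E - 3*J/(2*E))/(E + J))
91*b((-2 - 8)*(10 + 4), 5) = 91*((5² - 3*(-2 - 8)*(10 + 4)/2)/(5*(5 + (-2 - 8)*(10 + 4)))) = 91*((25 - (-15)*14)/(5*(5 - 10*14))) = 91*((25 - 3/2*(-140))/(5*(5 - 140))) = 91*((⅕)*(25 + 210)/(-135)) = 91*((⅕)*(-1/135)*235) = 91*(-47/135) = -4277/135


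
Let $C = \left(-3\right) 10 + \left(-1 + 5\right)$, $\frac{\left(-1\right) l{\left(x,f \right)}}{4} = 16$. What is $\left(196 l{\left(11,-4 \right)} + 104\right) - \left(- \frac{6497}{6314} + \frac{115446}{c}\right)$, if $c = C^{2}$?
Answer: $- \frac{6727717279}{533533} \approx -12610.0$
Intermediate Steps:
$l{\left(x,f \right)} = -64$ ($l{\left(x,f \right)} = \left(-4\right) 16 = -64$)
$C = -26$ ($C = -30 + 4 = -26$)
$c = 676$ ($c = \left(-26\right)^{2} = 676$)
$\left(196 l{\left(11,-4 \right)} + 104\right) - \left(- \frac{6497}{6314} + \frac{115446}{c}\right) = \left(196 \left(-64\right) + 104\right) - \left(- \frac{6497}{6314} + \frac{57723}{338}\right) = \left(-12544 + 104\right) - \frac{90566759}{533533} = -12440 + \left(\frac{6497}{6314} - \frac{57723}{338}\right) = -12440 - \frac{90566759}{533533} = - \frac{6727717279}{533533}$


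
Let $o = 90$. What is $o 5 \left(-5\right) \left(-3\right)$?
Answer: $6750$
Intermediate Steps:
$o 5 \left(-5\right) \left(-3\right) = 90 \cdot 5 \left(-5\right) \left(-3\right) = 90 \left(\left(-25\right) \left(-3\right)\right) = 90 \cdot 75 = 6750$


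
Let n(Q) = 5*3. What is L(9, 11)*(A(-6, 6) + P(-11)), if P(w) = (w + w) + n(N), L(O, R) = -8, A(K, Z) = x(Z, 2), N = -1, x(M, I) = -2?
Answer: 72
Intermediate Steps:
A(K, Z) = -2
n(Q) = 15
P(w) = 15 + 2*w (P(w) = (w + w) + 15 = 2*w + 15 = 15 + 2*w)
L(9, 11)*(A(-6, 6) + P(-11)) = -8*(-2 + (15 + 2*(-11))) = -8*(-2 + (15 - 22)) = -8*(-2 - 7) = -8*(-9) = 72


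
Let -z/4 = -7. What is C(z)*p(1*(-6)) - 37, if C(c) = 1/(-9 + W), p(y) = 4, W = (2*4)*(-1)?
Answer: -633/17 ≈ -37.235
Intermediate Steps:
W = -8 (W = 8*(-1) = -8)
z = 28 (z = -4*(-7) = 28)
C(c) = -1/17 (C(c) = 1/(-9 - 8) = 1/(-17) = -1/17)
C(z)*p(1*(-6)) - 37 = -1/17*4 - 37 = -4/17 - 37 = -633/17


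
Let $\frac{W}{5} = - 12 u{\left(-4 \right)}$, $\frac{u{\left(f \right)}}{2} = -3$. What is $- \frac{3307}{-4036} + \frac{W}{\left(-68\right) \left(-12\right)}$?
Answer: $\frac{86489}{68612} \approx 1.2606$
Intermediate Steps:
$u{\left(f \right)} = -6$ ($u{\left(f \right)} = 2 \left(-3\right) = -6$)
$W = 360$ ($W = 5 \left(\left(-12\right) \left(-6\right)\right) = 5 \cdot 72 = 360$)
$- \frac{3307}{-4036} + \frac{W}{\left(-68\right) \left(-12\right)} = - \frac{3307}{-4036} + \frac{360}{\left(-68\right) \left(-12\right)} = \left(-3307\right) \left(- \frac{1}{4036}\right) + \frac{360}{816} = \frac{3307}{4036} + 360 \cdot \frac{1}{816} = \frac{3307}{4036} + \frac{15}{34} = \frac{86489}{68612}$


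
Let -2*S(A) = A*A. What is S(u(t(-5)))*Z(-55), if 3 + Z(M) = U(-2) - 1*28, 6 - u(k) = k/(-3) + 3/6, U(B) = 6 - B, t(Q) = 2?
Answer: 31487/72 ≈ 437.32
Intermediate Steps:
u(k) = 11/2 + k/3 (u(k) = 6 - (k/(-3) + 3/6) = 6 - (k*(-⅓) + 3*(⅙)) = 6 - (-k/3 + ½) = 6 - (½ - k/3) = 6 + (-½ + k/3) = 11/2 + k/3)
Z(M) = -23 (Z(M) = -3 + ((6 - 1*(-2)) - 1*28) = -3 + ((6 + 2) - 28) = -3 + (8 - 28) = -3 - 20 = -23)
S(A) = -A²/2 (S(A) = -A*A/2 = -A²/2)
S(u(t(-5)))*Z(-55) = -(11/2 + (⅓)*2)²/2*(-23) = -(11/2 + ⅔)²/2*(-23) = -(37/6)²/2*(-23) = -½*1369/36*(-23) = -1369/72*(-23) = 31487/72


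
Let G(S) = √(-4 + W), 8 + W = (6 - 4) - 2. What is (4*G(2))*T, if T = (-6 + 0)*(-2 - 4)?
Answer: 288*I*√3 ≈ 498.83*I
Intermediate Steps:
W = -8 (W = -8 + ((6 - 4) - 2) = -8 + (2 - 2) = -8 + 0 = -8)
G(S) = 2*I*√3 (G(S) = √(-4 - 8) = √(-12) = 2*I*√3)
T = 36 (T = -6*(-6) = 36)
(4*G(2))*T = (4*(2*I*√3))*36 = (8*I*√3)*36 = 288*I*√3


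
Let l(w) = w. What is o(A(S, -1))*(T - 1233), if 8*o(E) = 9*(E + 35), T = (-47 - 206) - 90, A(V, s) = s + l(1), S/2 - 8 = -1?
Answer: -62055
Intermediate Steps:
S = 14 (S = 16 + 2*(-1) = 16 - 2 = 14)
A(V, s) = 1 + s (A(V, s) = s + 1 = 1 + s)
T = -343 (T = -253 - 90 = -343)
o(E) = 315/8 + 9*E/8 (o(E) = (9*(E + 35))/8 = (9*(35 + E))/8 = (315 + 9*E)/8 = 315/8 + 9*E/8)
o(A(S, -1))*(T - 1233) = (315/8 + 9*(1 - 1)/8)*(-343 - 1233) = (315/8 + (9/8)*0)*(-1576) = (315/8 + 0)*(-1576) = (315/8)*(-1576) = -62055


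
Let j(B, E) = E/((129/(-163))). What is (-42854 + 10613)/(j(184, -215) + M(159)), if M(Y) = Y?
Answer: -96723/1292 ≈ -74.863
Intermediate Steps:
j(B, E) = -163*E/129 (j(B, E) = E/((129*(-1/163))) = E/(-129/163) = E*(-163/129) = -163*E/129)
(-42854 + 10613)/(j(184, -215) + M(159)) = (-42854 + 10613)/(-163/129*(-215) + 159) = -32241/(815/3 + 159) = -32241/1292/3 = -32241*3/1292 = -96723/1292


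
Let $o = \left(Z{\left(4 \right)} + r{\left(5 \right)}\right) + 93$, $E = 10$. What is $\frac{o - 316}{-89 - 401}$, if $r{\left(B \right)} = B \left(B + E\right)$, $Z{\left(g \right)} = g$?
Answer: $\frac{72}{245} \approx 0.29388$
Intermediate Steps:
$r{\left(B \right)} = B \left(10 + B\right)$ ($r{\left(B \right)} = B \left(B + 10\right) = B \left(10 + B\right)$)
$o = 172$ ($o = \left(4 + 5 \left(10 + 5\right)\right) + 93 = \left(4 + 5 \cdot 15\right) + 93 = \left(4 + 75\right) + 93 = 79 + 93 = 172$)
$\frac{o - 316}{-89 - 401} = \frac{172 - 316}{-89 - 401} = - \frac{144}{-490} = \left(-144\right) \left(- \frac{1}{490}\right) = \frac{72}{245}$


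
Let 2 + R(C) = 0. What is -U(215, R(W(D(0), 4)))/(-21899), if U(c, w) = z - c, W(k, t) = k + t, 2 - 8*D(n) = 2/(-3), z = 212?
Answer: -3/21899 ≈ -0.00013699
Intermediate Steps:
D(n) = ⅓ (D(n) = ¼ - 1/(4*(-3)) = ¼ - (-1)/(4*3) = ¼ - ⅛*(-⅔) = ¼ + 1/12 = ⅓)
R(C) = -2 (R(C) = -2 + 0 = -2)
U(c, w) = 212 - c
-U(215, R(W(D(0), 4)))/(-21899) = -(212 - 1*215)/(-21899) = -(212 - 215)*(-1/21899) = -1*(-3)*(-1/21899) = 3*(-1/21899) = -3/21899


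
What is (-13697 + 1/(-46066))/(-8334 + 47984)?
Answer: -630966003/1826516900 ≈ -0.34545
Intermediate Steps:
(-13697 + 1/(-46066))/(-8334 + 47984) = (-13697 - 1/46066)/39650 = -630966003/46066*1/39650 = -630966003/1826516900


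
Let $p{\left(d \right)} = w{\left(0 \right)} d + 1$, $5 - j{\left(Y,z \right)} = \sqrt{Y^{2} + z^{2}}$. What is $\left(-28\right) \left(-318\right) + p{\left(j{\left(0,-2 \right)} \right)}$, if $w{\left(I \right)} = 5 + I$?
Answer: $8920$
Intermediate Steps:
$j{\left(Y,z \right)} = 5 - \sqrt{Y^{2} + z^{2}}$
$p{\left(d \right)} = 1 + 5 d$ ($p{\left(d \right)} = \left(5 + 0\right) d + 1 = 5 d + 1 = 1 + 5 d$)
$\left(-28\right) \left(-318\right) + p{\left(j{\left(0,-2 \right)} \right)} = \left(-28\right) \left(-318\right) + \left(1 + 5 \left(5 - \sqrt{0^{2} + \left(-2\right)^{2}}\right)\right) = 8904 + \left(1 + 5 \left(5 - \sqrt{0 + 4}\right)\right) = 8904 + \left(1 + 5 \left(5 - \sqrt{4}\right)\right) = 8904 + \left(1 + 5 \left(5 - 2\right)\right) = 8904 + \left(1 + 5 \cdot 3\right) = 8904 + \left(1 + 15\right) = 8904 + 16 = 8920$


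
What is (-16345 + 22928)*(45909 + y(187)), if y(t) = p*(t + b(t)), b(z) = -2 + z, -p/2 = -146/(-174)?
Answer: 298109339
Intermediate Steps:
p = -146/87 (p = -(-292)/(-174) = -(-292)*(-1)/174 = -2*73/87 = -146/87 ≈ -1.6782)
y(t) = 292/87 - 292*t/87 (y(t) = -146*(t + (-2 + t))/87 = -146*(-2 + 2*t)/87 = 292/87 - 292*t/87)
(-16345 + 22928)*(45909 + y(187)) = (-16345 + 22928)*(45909 + (292/87 - 292/87*187)) = 6583*(45909 + (292/87 - 54604/87)) = 6583*(45909 - 18104/29) = 6583*(1313257/29) = 298109339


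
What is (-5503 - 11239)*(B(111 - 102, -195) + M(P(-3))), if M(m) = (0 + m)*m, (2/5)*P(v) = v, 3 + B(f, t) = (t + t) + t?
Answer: 17805117/2 ≈ 8.9026e+6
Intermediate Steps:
B(f, t) = -3 + 3*t (B(f, t) = -3 + ((t + t) + t) = -3 + (2*t + t) = -3 + 3*t)
P(v) = 5*v/2
M(m) = m² (M(m) = m*m = m²)
(-5503 - 11239)*(B(111 - 102, -195) + M(P(-3))) = (-5503 - 11239)*((-3 + 3*(-195)) + ((5/2)*(-3))²) = -16742*((-3 - 585) + (-15/2)²) = -16742*(-588 + 225/4) = -16742*(-2127/4) = 17805117/2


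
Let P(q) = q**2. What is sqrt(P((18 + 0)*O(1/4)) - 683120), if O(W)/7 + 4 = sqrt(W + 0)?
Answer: I*sqrt(488639) ≈ 699.03*I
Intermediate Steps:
O(W) = -28 + 7*sqrt(W) (O(W) = -28 + 7*sqrt(W + 0) = -28 + 7*sqrt(W))
sqrt(P((18 + 0)*O(1/4)) - 683120) = sqrt(((18 + 0)*(-28 + 7*sqrt(1/4)))**2 - 683120) = sqrt((18*(-28 + 7*sqrt(1/4)))**2 - 683120) = sqrt((18*(-28 + 7*(1/2)))**2 - 683120) = sqrt((18*(-28 + 7/2))**2 - 683120) = sqrt((18*(-49/2))**2 - 683120) = sqrt((-441)**2 - 683120) = sqrt(194481 - 683120) = sqrt(-488639) = I*sqrt(488639)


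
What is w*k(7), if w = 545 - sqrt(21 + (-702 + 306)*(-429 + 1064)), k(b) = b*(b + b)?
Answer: 53410 - 98*I*sqrt(251439) ≈ 53410.0 - 49141.0*I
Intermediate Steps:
k(b) = 2*b**2 (k(b) = b*(2*b) = 2*b**2)
w = 545 - I*sqrt(251439) (w = 545 - sqrt(21 - 396*635) = 545 - sqrt(21 - 251460) = 545 - sqrt(-251439) = 545 - I*sqrt(251439) ≈ 545.0 - 501.44*I)
w*k(7) = (545 - I*sqrt(251439))*(2*7**2) = (545 - I*sqrt(251439))*(2*49) = (545 - I*sqrt(251439))*98 = 53410 - 98*I*sqrt(251439)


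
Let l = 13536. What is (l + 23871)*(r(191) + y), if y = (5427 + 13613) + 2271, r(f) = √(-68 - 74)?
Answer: 797180577 + 37407*I*√142 ≈ 7.9718e+8 + 4.4576e+5*I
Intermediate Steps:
r(f) = I*√142 (r(f) = √(-142) = I*√142)
y = 21311 (y = 19040 + 2271 = 21311)
(l + 23871)*(r(191) + y) = (13536 + 23871)*(I*√142 + 21311) = 37407*(21311 + I*√142) = 797180577 + 37407*I*√142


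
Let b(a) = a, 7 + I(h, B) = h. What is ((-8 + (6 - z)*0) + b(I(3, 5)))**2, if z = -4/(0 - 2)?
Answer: 144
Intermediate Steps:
I(h, B) = -7 + h
z = 2 (z = -4/(-2) = -4*(-1/2) = 2)
((-8 + (6 - z)*0) + b(I(3, 5)))**2 = ((-8 + (6 - 1*2)*0) + (-7 + 3))**2 = ((-8 + (6 - 2)*0) - 4)**2 = ((-8 + 4*0) - 4)**2 = ((-8 + 0) - 4)**2 = (-8 - 4)**2 = (-12)**2 = 144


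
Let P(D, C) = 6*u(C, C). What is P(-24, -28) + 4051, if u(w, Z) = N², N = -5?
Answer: 4201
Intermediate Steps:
u(w, Z) = 25 (u(w, Z) = (-5)² = 25)
P(D, C) = 150 (P(D, C) = 6*25 = 150)
P(-24, -28) + 4051 = 150 + 4051 = 4201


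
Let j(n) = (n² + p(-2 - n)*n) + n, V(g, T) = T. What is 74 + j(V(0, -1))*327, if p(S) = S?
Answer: 401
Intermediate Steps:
j(n) = n + n² + n*(-2 - n) (j(n) = (n² + (-2 - n)*n) + n = (n² + n*(-2 - n)) + n = n + n² + n*(-2 - n))
74 + j(V(0, -1))*327 = 74 - 1*(-1)*327 = 74 + 1*327 = 74 + 327 = 401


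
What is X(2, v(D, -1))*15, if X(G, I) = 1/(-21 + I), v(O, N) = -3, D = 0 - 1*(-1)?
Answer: -5/8 ≈ -0.62500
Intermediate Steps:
D = 1 (D = 0 + 1 = 1)
X(2, v(D, -1))*15 = 15/(-21 - 3) = 15/(-24) = -1/24*15 = -5/8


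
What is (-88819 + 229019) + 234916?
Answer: 375116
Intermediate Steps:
(-88819 + 229019) + 234916 = 140200 + 234916 = 375116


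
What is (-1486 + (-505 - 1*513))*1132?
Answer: -2834528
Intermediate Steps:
(-1486 + (-505 - 1*513))*1132 = (-1486 + (-505 - 513))*1132 = (-1486 - 1018)*1132 = -2504*1132 = -2834528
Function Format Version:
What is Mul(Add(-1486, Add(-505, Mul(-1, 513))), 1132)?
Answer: -2834528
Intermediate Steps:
Mul(Add(-1486, Add(-505, Mul(-1, 513))), 1132) = Mul(Add(-1486, Add(-505, -513)), 1132) = Mul(Add(-1486, -1018), 1132) = Mul(-2504, 1132) = -2834528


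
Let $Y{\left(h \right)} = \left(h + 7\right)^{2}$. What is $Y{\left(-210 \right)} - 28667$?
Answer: $12542$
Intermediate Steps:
$Y{\left(h \right)} = \left(7 + h\right)^{2}$
$Y{\left(-210 \right)} - 28667 = \left(7 - 210\right)^{2} - 28667 = \left(-203\right)^{2} - 28667 = 41209 - 28667 = 12542$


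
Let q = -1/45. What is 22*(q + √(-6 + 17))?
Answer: -22/45 + 22*√11 ≈ 72.477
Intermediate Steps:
q = -1/45 (q = -1*1/45 = -1/45 ≈ -0.022222)
22*(q + √(-6 + 17)) = 22*(-1/45 + √(-6 + 17)) = 22*(-1/45 + √11) = -22/45 + 22*√11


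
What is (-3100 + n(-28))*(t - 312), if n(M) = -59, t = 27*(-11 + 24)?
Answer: -123201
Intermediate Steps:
t = 351 (t = 27*13 = 351)
(-3100 + n(-28))*(t - 312) = (-3100 - 59)*(351 - 312) = -3159*39 = -123201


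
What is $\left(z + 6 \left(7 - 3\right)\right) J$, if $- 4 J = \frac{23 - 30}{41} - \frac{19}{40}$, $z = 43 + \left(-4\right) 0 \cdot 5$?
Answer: $\frac{70953}{6560} \approx 10.816$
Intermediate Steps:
$z = 43$ ($z = 43 + 0 \cdot 5 = 43 + 0 = 43$)
$J = \frac{1059}{6560}$ ($J = - \frac{\frac{23 - 30}{41} - \frac{19}{40}}{4} = - \frac{\left(23 - 30\right) \frac{1}{41} - \frac{19}{40}}{4} = - \frac{\left(-7\right) \frac{1}{41} - \frac{19}{40}}{4} = - \frac{- \frac{7}{41} - \frac{19}{40}}{4} = \left(- \frac{1}{4}\right) \left(- \frac{1059}{1640}\right) = \frac{1059}{6560} \approx 0.16143$)
$\left(z + 6 \left(7 - 3\right)\right) J = \left(43 + 6 \left(7 - 3\right)\right) \frac{1059}{6560} = \left(43 + 6 \cdot 4\right) \frac{1059}{6560} = \left(43 + 24\right) \frac{1059}{6560} = 67 \cdot \frac{1059}{6560} = \frac{70953}{6560}$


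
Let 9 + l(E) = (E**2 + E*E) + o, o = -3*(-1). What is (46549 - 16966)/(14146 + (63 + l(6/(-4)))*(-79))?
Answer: 59166/18575 ≈ 3.1852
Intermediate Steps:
o = 3
l(E) = -6 + 2*E**2 (l(E) = -9 + ((E**2 + E*E) + 3) = -9 + ((E**2 + E**2) + 3) = -9 + (2*E**2 + 3) = -9 + (3 + 2*E**2) = -6 + 2*E**2)
(46549 - 16966)/(14146 + (63 + l(6/(-4)))*(-79)) = (46549 - 16966)/(14146 + (63 + (-6 + 2*(6/(-4))**2))*(-79)) = 29583/(14146 + (63 + (-6 + 2*(6*(-1/4))**2))*(-79)) = 29583/(14146 + (63 + (-6 + 2*(-3/2)**2))*(-79)) = 29583/(14146 + (63 + (-6 + 2*(9/4)))*(-79)) = 29583/(14146 + (63 + (-6 + 9/2))*(-79)) = 29583/(14146 + (63 - 3/2)*(-79)) = 29583/(14146 + (123/2)*(-79)) = 29583/(14146 - 9717/2) = 29583/(18575/2) = 29583*(2/18575) = 59166/18575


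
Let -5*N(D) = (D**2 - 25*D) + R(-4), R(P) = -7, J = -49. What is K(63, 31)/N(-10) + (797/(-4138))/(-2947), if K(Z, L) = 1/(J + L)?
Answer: 2353361/2688928263 ≈ 0.00087520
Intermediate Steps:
N(D) = 7/5 + 5*D - D**2/5 (N(D) = -((D**2 - 25*D) - 7)/5 = -(-7 + D**2 - 25*D)/5 = 7/5 + 5*D - D**2/5)
K(Z, L) = 1/(-49 + L)
K(63, 31)/N(-10) + (797/(-4138))/(-2947) = 1/((-49 + 31)*(7/5 + 5*(-10) - 1/5*(-10)**2)) + (797/(-4138))/(-2947) = 1/((-18)*(7/5 - 50 - 1/5*100)) + (797*(-1/4138))*(-1/2947) = -1/(18*(7/5 - 50 - 20)) - 797/4138*(-1/2947) = -1/(18*(-343/5)) + 797/12194686 = -1/18*(-5/343) + 797/12194686 = 5/6174 + 797/12194686 = 2353361/2688928263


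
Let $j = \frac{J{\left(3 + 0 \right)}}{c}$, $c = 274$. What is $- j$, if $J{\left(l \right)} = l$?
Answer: $- \frac{3}{274} \approx -0.010949$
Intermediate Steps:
$j = \frac{3}{274}$ ($j = \frac{3 + 0}{274} = 3 \cdot \frac{1}{274} = \frac{3}{274} \approx 0.010949$)
$- j = \left(-1\right) \frac{3}{274} = - \frac{3}{274}$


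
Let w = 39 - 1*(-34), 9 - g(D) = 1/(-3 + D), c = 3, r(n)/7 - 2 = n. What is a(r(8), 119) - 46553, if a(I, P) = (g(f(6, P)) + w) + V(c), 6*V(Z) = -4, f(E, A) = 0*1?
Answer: -139414/3 ≈ -46471.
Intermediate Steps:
r(n) = 14 + 7*n
f(E, A) = 0
V(Z) = -2/3 (V(Z) = (1/6)*(-4) = -2/3)
g(D) = 9 - 1/(-3 + D)
w = 73 (w = 39 + 34 = 73)
a(I, P) = 245/3 (a(I, P) = ((-28 + 9*0)/(-3 + 0) + 73) - 2/3 = ((-28 + 0)/(-3) + 73) - 2/3 = (-1/3*(-28) + 73) - 2/3 = (28/3 + 73) - 2/3 = 247/3 - 2/3 = 245/3)
a(r(8), 119) - 46553 = 245/3 - 46553 = -139414/3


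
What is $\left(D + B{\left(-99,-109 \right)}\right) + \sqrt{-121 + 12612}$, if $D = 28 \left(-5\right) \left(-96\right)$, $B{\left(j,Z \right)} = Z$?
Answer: $13331 + \sqrt{12491} \approx 13443.0$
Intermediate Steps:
$D = 13440$ ($D = \left(-140\right) \left(-96\right) = 13440$)
$\left(D + B{\left(-99,-109 \right)}\right) + \sqrt{-121 + 12612} = \left(13440 - 109\right) + \sqrt{-121 + 12612} = 13331 + \sqrt{12491}$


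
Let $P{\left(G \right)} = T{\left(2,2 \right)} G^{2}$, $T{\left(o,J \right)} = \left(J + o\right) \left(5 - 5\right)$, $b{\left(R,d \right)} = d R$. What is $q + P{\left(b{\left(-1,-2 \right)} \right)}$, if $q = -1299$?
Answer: $-1299$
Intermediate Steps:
$b{\left(R,d \right)} = R d$
$T{\left(o,J \right)} = 0$ ($T{\left(o,J \right)} = \left(J + o\right) 0 = 0$)
$P{\left(G \right)} = 0$ ($P{\left(G \right)} = 0 G^{2} = 0$)
$q + P{\left(b{\left(-1,-2 \right)} \right)} = -1299 + 0 = -1299$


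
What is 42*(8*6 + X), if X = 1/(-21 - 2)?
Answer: 46326/23 ≈ 2014.2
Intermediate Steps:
X = -1/23 (X = 1/(-23) = -1/23 ≈ -0.043478)
42*(8*6 + X) = 42*(8*6 - 1/23) = 42*(48 - 1/23) = 42*(1103/23) = 46326/23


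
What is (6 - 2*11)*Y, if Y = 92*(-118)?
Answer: 173696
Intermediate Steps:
Y = -10856
(6 - 2*11)*Y = (6 - 2*11)*(-10856) = (6 - 22)*(-10856) = -16*(-10856) = 173696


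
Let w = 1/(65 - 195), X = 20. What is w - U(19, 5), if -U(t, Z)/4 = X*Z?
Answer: 51999/130 ≈ 399.99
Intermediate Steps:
U(t, Z) = -80*Z
w = -1/130 (w = 1/(-130) = -1/130 ≈ -0.0076923)
w - U(19, 5) = -1/130 - (-80)*5 = -1/130 - 1*(-400) = -1/130 + 400 = 51999/130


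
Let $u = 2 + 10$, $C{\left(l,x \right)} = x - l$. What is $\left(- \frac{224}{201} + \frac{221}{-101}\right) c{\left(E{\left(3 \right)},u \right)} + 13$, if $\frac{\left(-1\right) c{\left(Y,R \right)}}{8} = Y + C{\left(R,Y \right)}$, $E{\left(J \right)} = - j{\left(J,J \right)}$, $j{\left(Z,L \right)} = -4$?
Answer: $- \frac{1881527}{20301} \approx -92.682$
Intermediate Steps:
$u = 12$
$E{\left(J \right)} = 4$ ($E{\left(J \right)} = \left(-1\right) \left(-4\right) = 4$)
$c{\left(Y,R \right)} = - 16 Y + 8 R$ ($c{\left(Y,R \right)} = - 8 \left(Y - \left(R - Y\right)\right) = - 8 \left(- R + 2 Y\right) = - 16 Y + 8 R$)
$\left(- \frac{224}{201} + \frac{221}{-101}\right) c{\left(E{\left(3 \right)},u \right)} + 13 = \left(- \frac{224}{201} + \frac{221}{-101}\right) \left(\left(-16\right) 4 + 8 \cdot 12\right) + 13 = \left(\left(-224\right) \frac{1}{201} + 221 \left(- \frac{1}{101}\right)\right) \left(-64 + 96\right) + 13 = \left(- \frac{224}{201} - \frac{221}{101}\right) 32 + 13 = \left(- \frac{67045}{20301}\right) 32 + 13 = - \frac{2145440}{20301} + 13 = - \frac{1881527}{20301}$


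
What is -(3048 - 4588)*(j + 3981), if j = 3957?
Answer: 12224520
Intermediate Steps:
-(3048 - 4588)*(j + 3981) = -(3048 - 4588)*(3957 + 3981) = -(-1540)*7938 = -1*(-12224520) = 12224520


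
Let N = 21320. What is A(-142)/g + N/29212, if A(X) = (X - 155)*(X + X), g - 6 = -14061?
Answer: -180360098/34214555 ≈ -5.2714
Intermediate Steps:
g = -14055 (g = 6 - 14061 = -14055)
A(X) = 2*X*(-155 + X) (A(X) = (-155 + X)*(2*X) = 2*X*(-155 + X))
A(-142)/g + N/29212 = (2*(-142)*(-155 - 142))/(-14055) + 21320/29212 = (2*(-142)*(-297))*(-1/14055) + 21320*(1/29212) = 84348*(-1/14055) + 5330/7303 = -28116/4685 + 5330/7303 = -180360098/34214555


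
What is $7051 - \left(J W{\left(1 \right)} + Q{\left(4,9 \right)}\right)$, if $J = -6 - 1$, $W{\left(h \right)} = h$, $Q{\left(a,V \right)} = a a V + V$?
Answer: $6905$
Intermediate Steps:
$Q{\left(a,V \right)} = V + V a^{2}$ ($Q{\left(a,V \right)} = a^{2} V + V = V a^{2} + V = V + V a^{2}$)
$J = -7$
$7051 - \left(J W{\left(1 \right)} + Q{\left(4,9 \right)}\right) = 7051 - \left(\left(-7\right) 1 + 9 \left(1 + 4^{2}\right)\right) = 7051 - \left(-7 + 9 \left(1 + 16\right)\right) = 7051 - \left(-7 + 9 \cdot 17\right) = 7051 - \left(-7 + 153\right) = 7051 - 146 = 6905$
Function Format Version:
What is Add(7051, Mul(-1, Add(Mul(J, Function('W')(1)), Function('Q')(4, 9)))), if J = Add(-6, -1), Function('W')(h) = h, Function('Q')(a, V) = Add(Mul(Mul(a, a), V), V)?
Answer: 6905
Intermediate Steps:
Function('Q')(a, V) = Add(V, Mul(V, Pow(a, 2))) (Function('Q')(a, V) = Add(Mul(Pow(a, 2), V), V) = Add(Mul(V, Pow(a, 2)), V) = Add(V, Mul(V, Pow(a, 2))))
J = -7
Add(7051, Mul(-1, Add(Mul(J, Function('W')(1)), Function('Q')(4, 9)))) = Add(7051, Mul(-1, Add(Mul(-7, 1), Mul(9, Add(1, Pow(4, 2)))))) = Add(7051, Mul(-1, Add(-7, Mul(9, Add(1, 16))))) = Add(7051, Mul(-1, Add(-7, Mul(9, 17)))) = Add(7051, Mul(-1, Add(-7, 153))) = Add(7051, Mul(-1, 146)) = Add(7051, -146) = 6905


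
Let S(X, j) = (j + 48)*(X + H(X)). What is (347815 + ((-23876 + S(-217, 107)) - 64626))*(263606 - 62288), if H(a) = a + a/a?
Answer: 38692916964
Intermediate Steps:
H(a) = 1 + a (H(a) = a + 1 = 1 + a)
S(X, j) = (1 + 2*X)*(48 + j) (S(X, j) = (j + 48)*(X + (1 + X)) = (48 + j)*(1 + 2*X) = (1 + 2*X)*(48 + j))
(347815 + ((-23876 + S(-217, 107)) - 64626))*(263606 - 62288) = (347815 + ((-23876 + (48 + 107 + 96*(-217) + 2*(-217)*107)) - 64626))*(263606 - 62288) = (347815 + ((-23876 + (48 + 107 - 20832 - 46438)) - 64626))*201318 = (347815 + ((-23876 - 67115) - 64626))*201318 = (347815 + (-90991 - 64626))*201318 = (347815 - 155617)*201318 = 192198*201318 = 38692916964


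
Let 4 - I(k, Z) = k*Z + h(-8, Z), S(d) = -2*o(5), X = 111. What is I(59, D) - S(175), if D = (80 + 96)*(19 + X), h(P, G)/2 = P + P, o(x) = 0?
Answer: -1349884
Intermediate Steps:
h(P, G) = 4*P (h(P, G) = 2*(P + P) = 2*(2*P) = 4*P)
S(d) = 0 (S(d) = -2*0 = 0)
D = 22880 (D = (80 + 96)*(19 + 111) = 176*130 = 22880)
I(k, Z) = 36 - Z*k (I(k, Z) = 4 - (k*Z + 4*(-8)) = 4 - (Z*k - 32) = 4 - (-32 + Z*k) = 4 + (32 - Z*k) = 36 - Z*k)
I(59, D) - S(175) = (36 - 1*22880*59) - 1*0 = (36 - 1349920) + 0 = -1349884 + 0 = -1349884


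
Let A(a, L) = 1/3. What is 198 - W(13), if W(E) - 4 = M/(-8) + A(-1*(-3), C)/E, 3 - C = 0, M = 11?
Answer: 60949/312 ≈ 195.35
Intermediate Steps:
C = 3 (C = 3 - 1*0 = 3 + 0 = 3)
A(a, L) = 1/3
W(E) = 21/8 + 1/(3*E) (W(E) = 4 + (11/(-8) + 1/(3*E)) = 4 + (11*(-1/8) + 1/(3*E)) = 4 + (-11/8 + 1/(3*E)) = 21/8 + 1/(3*E))
198 - W(13) = 198 - (8 + 63*13)/(24*13) = 198 - (8 + 819)/(24*13) = 198 - 827/(24*13) = 198 - 1*827/312 = 198 - 827/312 = 60949/312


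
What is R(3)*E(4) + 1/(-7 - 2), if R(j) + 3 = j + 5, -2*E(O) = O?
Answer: -91/9 ≈ -10.111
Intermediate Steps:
E(O) = -O/2
R(j) = 2 + j (R(j) = -3 + (j + 5) = -3 + (5 + j) = 2 + j)
R(3)*E(4) + 1/(-7 - 2) = (2 + 3)*(-1/2*4) + 1/(-7 - 2) = 5*(-2) + 1/(-9) = -10 - 1/9 = -91/9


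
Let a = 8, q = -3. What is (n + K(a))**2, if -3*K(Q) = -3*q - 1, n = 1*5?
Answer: 49/9 ≈ 5.4444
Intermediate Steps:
n = 5
K(Q) = -8/3 (K(Q) = -(-3*(-3) - 1)/3 = -(9 - 1)/3 = -1/3*8 = -8/3)
(n + K(a))**2 = (5 - 8/3)**2 = (7/3)**2 = 49/9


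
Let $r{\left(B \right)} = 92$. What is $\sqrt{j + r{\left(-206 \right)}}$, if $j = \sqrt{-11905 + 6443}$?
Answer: $\sqrt{92 + i \sqrt{5462}} \approx 10.247 + 3.6061 i$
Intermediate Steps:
$j = i \sqrt{5462}$ ($j = \sqrt{-5462} = i \sqrt{5462} \approx 73.905 i$)
$\sqrt{j + r{\left(-206 \right)}} = \sqrt{i \sqrt{5462} + 92} = \sqrt{92 + i \sqrt{5462}}$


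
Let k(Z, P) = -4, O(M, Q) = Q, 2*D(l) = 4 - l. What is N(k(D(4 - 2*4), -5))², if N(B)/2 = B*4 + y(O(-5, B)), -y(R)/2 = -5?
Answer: 144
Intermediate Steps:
D(l) = 2 - l/2 (D(l) = (4 - l)/2 = 2 - l/2)
y(R) = 10 (y(R) = -2*(-5) = 10)
N(B) = 20 + 8*B (N(B) = 2*(B*4 + 10) = 2*(4*B + 10) = 2*(10 + 4*B) = 20 + 8*B)
N(k(D(4 - 2*4), -5))² = (20 + 8*(-4))² = (20 - 32)² = (-12)² = 144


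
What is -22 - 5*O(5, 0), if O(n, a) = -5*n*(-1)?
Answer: -147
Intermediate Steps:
O(n, a) = 5*n
-22 - 5*O(5, 0) = -22 - 25*5 = -22 - 5*25 = -22 - 125 = -147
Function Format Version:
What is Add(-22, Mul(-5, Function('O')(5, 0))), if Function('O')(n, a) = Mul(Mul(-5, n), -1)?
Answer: -147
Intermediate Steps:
Function('O')(n, a) = Mul(5, n)
Add(-22, Mul(-5, Function('O')(5, 0))) = Add(-22, Mul(-5, Mul(5, 5))) = Add(-22, Mul(-5, 25)) = Add(-22, -125) = -147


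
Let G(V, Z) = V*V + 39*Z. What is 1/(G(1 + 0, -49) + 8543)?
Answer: 1/6633 ≈ 0.00015076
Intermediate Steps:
G(V, Z) = V² + 39*Z
1/(G(1 + 0, -49) + 8543) = 1/(((1 + 0)² + 39*(-49)) + 8543) = 1/((1² - 1911) + 8543) = 1/((1 - 1911) + 8543) = 1/(-1910 + 8543) = 1/6633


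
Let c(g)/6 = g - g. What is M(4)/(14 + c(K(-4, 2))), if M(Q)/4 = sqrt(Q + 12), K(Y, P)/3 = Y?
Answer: 8/7 ≈ 1.1429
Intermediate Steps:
K(Y, P) = 3*Y
c(g) = 0 (c(g) = 6*(g - g) = 6*0 = 0)
M(Q) = 4*sqrt(12 + Q) (M(Q) = 4*sqrt(Q + 12) = 4*sqrt(12 + Q))
M(4)/(14 + c(K(-4, 2))) = (4*sqrt(12 + 4))/(14 + 0) = (4*sqrt(16))/14 = (4*4)*(1/14) = 16*(1/14) = 8/7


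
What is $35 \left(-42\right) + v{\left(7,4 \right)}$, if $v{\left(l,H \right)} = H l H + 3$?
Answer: $-1355$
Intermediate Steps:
$v{\left(l,H \right)} = 3 + l H^{2}$ ($v{\left(l,H \right)} = l H^{2} + 3 = 3 + l H^{2}$)
$35 \left(-42\right) + v{\left(7,4 \right)} = 35 \left(-42\right) + \left(3 + 7 \cdot 4^{2}\right) = -1470 + \left(3 + 7 \cdot 16\right) = -1470 + \left(3 + 112\right) = -1470 + 115 = -1355$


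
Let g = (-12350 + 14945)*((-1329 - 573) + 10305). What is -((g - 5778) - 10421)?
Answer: -21789586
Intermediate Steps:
g = 21805785 (g = 2595*(-1902 + 10305) = 2595*8403 = 21805785)
-((g - 5778) - 10421) = -((21805785 - 5778) - 10421) = -(21800007 - 10421) = -1*21789586 = -21789586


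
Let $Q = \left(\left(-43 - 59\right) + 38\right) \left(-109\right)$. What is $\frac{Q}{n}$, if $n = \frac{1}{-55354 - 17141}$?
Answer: $-505725120$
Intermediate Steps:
$n = - \frac{1}{72495}$ ($n = \frac{1}{-55354 - 17141} = \frac{1}{-72495} = - \frac{1}{72495} \approx -1.3794 \cdot 10^{-5}$)
$Q = 6976$ ($Q = \left(\left(-43 - 59\right) + 38\right) \left(-109\right) = \left(-102 + 38\right) \left(-109\right) = \left(-64\right) \left(-109\right) = 6976$)
$\frac{Q}{n} = \frac{6976}{- \frac{1}{72495}} = 6976 \left(-72495\right) = -505725120$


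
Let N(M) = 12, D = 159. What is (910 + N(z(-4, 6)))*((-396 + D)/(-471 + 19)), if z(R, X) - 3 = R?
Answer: 109257/226 ≈ 483.44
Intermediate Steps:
z(R, X) = 3 + R
(910 + N(z(-4, 6)))*((-396 + D)/(-471 + 19)) = (910 + 12)*((-396 + 159)/(-471 + 19)) = 922*(-237/(-452)) = 922*(-237*(-1/452)) = 922*(237/452) = 109257/226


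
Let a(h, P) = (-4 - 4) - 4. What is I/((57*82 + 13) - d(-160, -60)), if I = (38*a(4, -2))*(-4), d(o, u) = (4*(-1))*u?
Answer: 1824/4447 ≈ 0.41016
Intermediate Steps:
a(h, P) = -12 (a(h, P) = -8 - 4 = -12)
d(o, u) = -4*u
I = 1824 (I = (38*(-12))*(-4) = -456*(-4) = 1824)
I/((57*82 + 13) - d(-160, -60)) = 1824/((57*82 + 13) - (-4)*(-60)) = 1824/((4674 + 13) - 1*240) = 1824/(4687 - 240) = 1824/4447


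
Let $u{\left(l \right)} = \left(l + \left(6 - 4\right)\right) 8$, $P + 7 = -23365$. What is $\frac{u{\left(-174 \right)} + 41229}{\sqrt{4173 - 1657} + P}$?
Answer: $- \frac{232861079}{136561967} - \frac{39853 \sqrt{629}}{273123934} \approx -1.7088$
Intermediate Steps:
$P = -23372$ ($P = -7 - 23365 = -23372$)
$u{\left(l \right)} = 16 + 8 l$ ($u{\left(l \right)} = \left(l + \left(6 - 4\right)\right) 8 = \left(l + 2\right) 8 = \left(2 + l\right) 8 = 16 + 8 l$)
$\frac{u{\left(-174 \right)} + 41229}{\sqrt{4173 - 1657} + P} = \frac{\left(16 + 8 \left(-174\right)\right) + 41229}{\sqrt{4173 - 1657} - 23372} = \frac{\left(16 - 1392\right) + 41229}{\sqrt{2516} - 23372} = \frac{-1376 + 41229}{2 \sqrt{629} - 23372} = \frac{39853}{-23372 + 2 \sqrt{629}}$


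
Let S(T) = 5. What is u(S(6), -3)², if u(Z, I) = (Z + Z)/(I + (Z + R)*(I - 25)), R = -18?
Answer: 100/130321 ≈ 0.00076734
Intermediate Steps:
u(Z, I) = 2*Z/(I + (-25 + I)*(-18 + Z)) (u(Z, I) = (Z + Z)/(I + (Z - 18)*(I - 25)) = (2*Z)/(I + (-18 + Z)*(-25 + I)) = (2*Z)/(I + (-25 + I)*(-18 + Z)) = 2*Z/(I + (-25 + I)*(-18 + Z)))
u(S(6), -3)² = (2*5/(450 - 25*5 - 17*(-3) - 3*5))² = (2*5/(450 - 125 + 51 - 15))² = (2*5/361)² = (2*5*(1/361))² = (10/361)² = 100/130321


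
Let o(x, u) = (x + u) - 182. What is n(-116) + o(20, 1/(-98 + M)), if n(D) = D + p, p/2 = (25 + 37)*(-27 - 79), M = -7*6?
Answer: -1879081/140 ≈ -13422.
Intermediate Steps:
M = -42
o(x, u) = -182 + u + x (o(x, u) = (u + x) - 182 = -182 + u + x)
p = -13144 (p = 2*((25 + 37)*(-27 - 79)) = 2*(62*(-106)) = 2*(-6572) = -13144)
n(D) = -13144 + D (n(D) = D - 13144 = -13144 + D)
n(-116) + o(20, 1/(-98 + M)) = (-13144 - 116) + (-182 + 1/(-98 - 42) + 20) = -13260 + (-182 + 1/(-140) + 20) = -13260 + (-182 - 1/140 + 20) = -13260 - 22681/140 = -1879081/140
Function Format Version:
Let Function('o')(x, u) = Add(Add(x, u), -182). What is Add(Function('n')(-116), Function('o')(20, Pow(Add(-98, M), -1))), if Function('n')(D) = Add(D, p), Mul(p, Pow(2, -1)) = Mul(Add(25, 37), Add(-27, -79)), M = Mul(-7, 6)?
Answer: Rational(-1879081, 140) ≈ -13422.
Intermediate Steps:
M = -42
Function('o')(x, u) = Add(-182, u, x) (Function('o')(x, u) = Add(Add(u, x), -182) = Add(-182, u, x))
p = -13144 (p = Mul(2, Mul(Add(25, 37), Add(-27, -79))) = Mul(2, Mul(62, -106)) = Mul(2, -6572) = -13144)
Function('n')(D) = Add(-13144, D) (Function('n')(D) = Add(D, -13144) = Add(-13144, D))
Add(Function('n')(-116), Function('o')(20, Pow(Add(-98, M), -1))) = Add(Add(-13144, -116), Add(-182, Pow(Add(-98, -42), -1), 20)) = Add(-13260, Add(-182, Pow(-140, -1), 20)) = Add(-13260, Add(-182, Rational(-1, 140), 20)) = Add(-13260, Rational(-22681, 140)) = Rational(-1879081, 140)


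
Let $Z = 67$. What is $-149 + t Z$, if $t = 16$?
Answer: $923$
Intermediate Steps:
$-149 + t Z = -149 + 16 \cdot 67 = -149 + 1072 = 923$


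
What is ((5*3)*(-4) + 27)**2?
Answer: 1089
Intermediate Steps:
((5*3)*(-4) + 27)**2 = (15*(-4) + 27)**2 = (-60 + 27)**2 = (-33)**2 = 1089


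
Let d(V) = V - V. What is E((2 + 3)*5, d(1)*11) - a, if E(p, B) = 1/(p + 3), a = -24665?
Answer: 690621/28 ≈ 24665.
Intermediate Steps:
d(V) = 0
E(p, B) = 1/(3 + p)
E((2 + 3)*5, d(1)*11) - a = 1/(3 + (2 + 3)*5) - 1*(-24665) = 1/(3 + 5*5) + 24665 = 1/(3 + 25) + 24665 = 1/28 + 24665 = 690621/28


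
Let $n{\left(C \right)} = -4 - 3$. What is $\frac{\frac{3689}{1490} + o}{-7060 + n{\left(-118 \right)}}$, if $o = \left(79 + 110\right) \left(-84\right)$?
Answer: $\frac{23651551}{10529830} \approx 2.2461$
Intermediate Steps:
$n{\left(C \right)} = -7$ ($n{\left(C \right)} = -4 - 3 = -7$)
$o = -15876$ ($o = 189 \left(-84\right) = -15876$)
$\frac{\frac{3689}{1490} + o}{-7060 + n{\left(-118 \right)}} = \frac{\frac{3689}{1490} - 15876}{-7060 - 7} = \frac{3689 \cdot \frac{1}{1490} - 15876}{-7067} = \left(\frac{3689}{1490} - 15876\right) \left(- \frac{1}{7067}\right) = \left(- \frac{23651551}{1490}\right) \left(- \frac{1}{7067}\right) = \frac{23651551}{10529830}$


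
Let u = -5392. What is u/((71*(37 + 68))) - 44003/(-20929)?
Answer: 215193197/156025695 ≈ 1.3792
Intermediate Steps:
u/((71*(37 + 68))) - 44003/(-20929) = -5392*1/(71*(37 + 68)) - 44003/(-20929) = -5392/(71*105) - 44003*(-1/20929) = -5392/7455 + 44003/20929 = 215193197/156025695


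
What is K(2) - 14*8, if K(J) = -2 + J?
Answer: -112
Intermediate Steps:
K(2) - 14*8 = (-2 + 2) - 14*8 = 0 - 112 = -112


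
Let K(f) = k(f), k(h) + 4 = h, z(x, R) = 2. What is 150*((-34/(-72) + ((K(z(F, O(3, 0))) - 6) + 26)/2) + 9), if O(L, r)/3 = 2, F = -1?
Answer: 16625/6 ≈ 2770.8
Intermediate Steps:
O(L, r) = 6 (O(L, r) = 3*2 = 6)
k(h) = -4 + h
K(f) = -4 + f
150*((-34/(-72) + ((K(z(F, O(3, 0))) - 6) + 26)/2) + 9) = 150*((-34/(-72) + (((-4 + 2) - 6) + 26)/2) + 9) = 150*((-34*(-1/72) + ((-2 - 6) + 26)*(½)) + 9) = 150*((17/36 + (-8 + 26)*(½)) + 9) = 150*((17/36 + 18*(½)) + 9) = 150*((17/36 + 9) + 9) = 150*(341/36 + 9) = 150*(665/36) = 16625/6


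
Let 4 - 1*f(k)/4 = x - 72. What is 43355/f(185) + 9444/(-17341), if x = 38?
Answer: 750383567/2635832 ≈ 284.69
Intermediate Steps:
f(k) = 152 (f(k) = 16 - 4*(38 - 72) = 16 - 4*(-34) = 16 + 136 = 152)
43355/f(185) + 9444/(-17341) = 43355/152 + 9444/(-17341) = 43355*(1/152) + 9444*(-1/17341) = 43355/152 - 9444/17341 = 750383567/2635832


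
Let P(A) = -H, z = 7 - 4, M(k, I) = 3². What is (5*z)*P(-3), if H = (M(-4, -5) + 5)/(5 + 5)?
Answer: -21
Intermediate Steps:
M(k, I) = 9
z = 3
H = 7/5 (H = (9 + 5)/(5 + 5) = 14/10 = 14*(⅒) = 7/5 ≈ 1.4000)
P(A) = -7/5 (P(A) = -1*7/5 = -7/5)
(5*z)*P(-3) = (5*3)*(-7/5) = 15*(-7/5) = -21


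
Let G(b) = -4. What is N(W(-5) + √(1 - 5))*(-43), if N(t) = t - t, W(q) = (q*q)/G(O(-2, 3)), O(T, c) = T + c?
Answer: 0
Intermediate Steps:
W(q) = -q²/4 (W(q) = (q*q)/(-4) = q²*(-¼) = -q²/4)
N(t) = 0
N(W(-5) + √(1 - 5))*(-43) = 0*(-43) = 0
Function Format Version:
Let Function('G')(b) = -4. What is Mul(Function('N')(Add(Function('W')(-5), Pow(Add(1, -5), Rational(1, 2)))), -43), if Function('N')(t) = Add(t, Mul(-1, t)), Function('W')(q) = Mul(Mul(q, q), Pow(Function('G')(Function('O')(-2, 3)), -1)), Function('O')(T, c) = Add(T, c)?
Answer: 0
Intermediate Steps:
Function('W')(q) = Mul(Rational(-1, 4), Pow(q, 2)) (Function('W')(q) = Mul(Mul(q, q), Pow(-4, -1)) = Mul(Pow(q, 2), Rational(-1, 4)) = Mul(Rational(-1, 4), Pow(q, 2)))
Function('N')(t) = 0
Mul(Function('N')(Add(Function('W')(-5), Pow(Add(1, -5), Rational(1, 2)))), -43) = Mul(0, -43) = 0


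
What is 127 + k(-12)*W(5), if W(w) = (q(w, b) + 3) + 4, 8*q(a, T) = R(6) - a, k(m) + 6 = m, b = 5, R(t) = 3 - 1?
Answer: 31/4 ≈ 7.7500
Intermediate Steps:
R(t) = 2
k(m) = -6 + m
q(a, T) = ¼ - a/8 (q(a, T) = (2 - a)/8 = ¼ - a/8)
W(w) = 29/4 - w/8 (W(w) = ((¼ - w/8) + 3) + 4 = (13/4 - w/8) + 4 = 29/4 - w/8)
127 + k(-12)*W(5) = 127 + (-6 - 12)*(29/4 - ⅛*5) = 127 - 18*(29/4 - 5/8) = 127 - 18*53/8 = 127 - 477/4 = 31/4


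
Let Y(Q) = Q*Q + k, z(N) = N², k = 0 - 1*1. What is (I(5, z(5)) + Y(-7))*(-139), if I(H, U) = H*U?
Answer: -24047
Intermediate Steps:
k = -1 (k = 0 - 1 = -1)
Y(Q) = -1 + Q² (Y(Q) = Q*Q - 1 = Q² - 1 = -1 + Q²)
(I(5, z(5)) + Y(-7))*(-139) = (5*5² + (-1 + (-7)²))*(-139) = (5*25 + (-1 + 49))*(-139) = (125 + 48)*(-139) = 173*(-139) = -24047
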